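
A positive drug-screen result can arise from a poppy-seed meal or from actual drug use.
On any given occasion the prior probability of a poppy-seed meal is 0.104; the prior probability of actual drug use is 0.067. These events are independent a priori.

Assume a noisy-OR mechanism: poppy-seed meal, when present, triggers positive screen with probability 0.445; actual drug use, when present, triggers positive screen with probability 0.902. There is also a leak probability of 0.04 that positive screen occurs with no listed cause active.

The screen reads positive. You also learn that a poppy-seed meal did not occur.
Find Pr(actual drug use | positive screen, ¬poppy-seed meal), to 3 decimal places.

Under noisy-OR, P(positive screen | causes) = 1 − (1−0.04)·∏(1−qᵢ) over the active causes.
For the numerator, keep only actual drug use=true terms: 0.90592*0.067 = 0.060697
The normalizing constant is 0.04*0.933 + 0.90592*0.067 = 0.098017
P(actual drug use | positive screen, ¬poppy-seed meal) = 0.060697/0.098017 ≈ 0.619

Pr(actual drug use | positive screen, ¬poppy-seed meal) ≈ 0.619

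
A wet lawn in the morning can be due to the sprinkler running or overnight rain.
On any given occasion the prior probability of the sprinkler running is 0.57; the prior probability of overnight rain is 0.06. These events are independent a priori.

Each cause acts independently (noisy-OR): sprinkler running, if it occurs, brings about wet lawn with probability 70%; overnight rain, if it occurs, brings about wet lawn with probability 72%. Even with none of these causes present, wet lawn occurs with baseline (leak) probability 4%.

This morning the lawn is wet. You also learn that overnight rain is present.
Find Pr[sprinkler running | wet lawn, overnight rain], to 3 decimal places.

Pr[sprinkler running | wet lawn, overnight rain] ≈ 0.625

Under noisy-OR, P(wet lawn | causes) = 1 − (1−0.04)·∏(1−qᵢ) over the active causes.
P(wet lawn | overnight rain) = 0.7312·0.43 + 0.91936·0.57 = 0.314416 + 0.524035 = 0.838451
Restricting to configurations with sprinkler running present: 0.91936·0.57 = 0.524035.
Hence the posterior is 0.524035/0.838451 ≈ 0.625.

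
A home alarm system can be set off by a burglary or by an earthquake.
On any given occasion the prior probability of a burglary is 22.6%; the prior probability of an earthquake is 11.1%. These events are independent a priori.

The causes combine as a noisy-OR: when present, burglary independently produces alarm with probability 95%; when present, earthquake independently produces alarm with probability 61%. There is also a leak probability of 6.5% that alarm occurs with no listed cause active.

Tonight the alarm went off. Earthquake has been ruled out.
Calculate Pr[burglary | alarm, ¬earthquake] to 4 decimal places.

Pr[burglary | alarm, ¬earthquake] ≈ 0.8107

Under noisy-OR, P(alarm | causes) = 1 − (1−0.065)·∏(1−qᵢ) over the active causes.
Numerator (weight on configurations with burglary): 0.95325·0.226 = 0.215435
The normalizing constant is 0.065·0.774 + 0.95325·0.226 = 0.265745
Posterior = 0.215435 / 0.265745 ≈ 0.8107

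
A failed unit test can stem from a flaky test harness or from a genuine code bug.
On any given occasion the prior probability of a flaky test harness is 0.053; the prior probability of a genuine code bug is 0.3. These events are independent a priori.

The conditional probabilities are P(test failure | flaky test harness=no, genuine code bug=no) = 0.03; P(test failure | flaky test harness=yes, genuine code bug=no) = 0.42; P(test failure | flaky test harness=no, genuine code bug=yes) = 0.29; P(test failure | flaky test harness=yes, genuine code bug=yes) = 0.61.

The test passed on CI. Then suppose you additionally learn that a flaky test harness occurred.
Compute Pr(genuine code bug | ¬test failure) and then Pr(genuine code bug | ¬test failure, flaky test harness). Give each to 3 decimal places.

Pr(genuine code bug | ¬test failure) ≈ 0.238; Pr(genuine code bug | ¬test failure, flaky test harness) ≈ 0.224

Sum P(¬test failure|·) weighted by the priors over the 4 (flaky test harness, genuine code bug) configurations:
  P(¬test failure) = 0.97*0.947*0.7 + 0.71*0.947*0.3 + 0.58*0.053*0.7 + 0.39*0.053*0.3
        = 0.643013 + 0.201711 + 0.021518 + 0.006201 = 0.872443
The terms with genuine code bug present sum to 0.207912, so
  P(genuine code bug | ¬test failure) = 0.207912 / 0.872443 ≈ 0.238

With the extra evidence:
By total probability over both values of genuine code bug:
  P(¬test failure | flaky test harness) = 0.58×0.7 + 0.39×0.3
        = 0.406000 + 0.117000 = 0.523000
The terms with genuine code bug present sum to 0.117000, so
  P(genuine code bug | ¬test failure, flaky test harness) = 0.117000 / 0.523000 ≈ 0.224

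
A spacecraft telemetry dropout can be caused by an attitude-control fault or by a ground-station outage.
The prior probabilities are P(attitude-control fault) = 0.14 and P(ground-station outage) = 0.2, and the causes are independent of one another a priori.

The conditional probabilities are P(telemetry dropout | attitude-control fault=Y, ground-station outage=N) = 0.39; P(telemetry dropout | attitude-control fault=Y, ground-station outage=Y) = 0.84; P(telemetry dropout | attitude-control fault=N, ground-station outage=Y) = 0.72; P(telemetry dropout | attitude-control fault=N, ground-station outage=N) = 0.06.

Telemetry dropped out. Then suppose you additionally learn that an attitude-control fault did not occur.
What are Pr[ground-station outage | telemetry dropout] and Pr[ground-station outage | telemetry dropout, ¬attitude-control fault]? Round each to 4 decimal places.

Pr[ground-station outage | telemetry dropout] ≈ 0.6343; Pr[ground-station outage | telemetry dropout, ¬attitude-control fault] ≈ 0.7500

P(telemetry dropout) = 0.06*0.86*0.8 + 0.72*0.86*0.2 + 0.39*0.14*0.8 + 0.84*0.14*0.2 = 0.041280 + 0.123840 + 0.043680 + 0.023520 = 0.232320
Restricting to configurations with ground-station outage present: 0.123840 + 0.023520 = 0.147360.
Hence the posterior is 0.147360/0.232320 ≈ 0.6343.

Now condition on the additional information:
Enumerate both values of ground-station outage and weight by the priors:
  P(telemetry dropout | ¬attitude-control fault) = 0.06×0.8 + 0.72×0.2
        = 0.048000 + 0.144000 = 0.192000
Keeping only the ground-station outage-present terms gives 0.144000, so
  P(ground-station outage | telemetry dropout, ¬attitude-control fault) = 0.144000 / 0.192000 ≈ 0.7500
With attitude-control fault excluded, ground-station outage must carry more of the explanatory weight for the telemetry dropout.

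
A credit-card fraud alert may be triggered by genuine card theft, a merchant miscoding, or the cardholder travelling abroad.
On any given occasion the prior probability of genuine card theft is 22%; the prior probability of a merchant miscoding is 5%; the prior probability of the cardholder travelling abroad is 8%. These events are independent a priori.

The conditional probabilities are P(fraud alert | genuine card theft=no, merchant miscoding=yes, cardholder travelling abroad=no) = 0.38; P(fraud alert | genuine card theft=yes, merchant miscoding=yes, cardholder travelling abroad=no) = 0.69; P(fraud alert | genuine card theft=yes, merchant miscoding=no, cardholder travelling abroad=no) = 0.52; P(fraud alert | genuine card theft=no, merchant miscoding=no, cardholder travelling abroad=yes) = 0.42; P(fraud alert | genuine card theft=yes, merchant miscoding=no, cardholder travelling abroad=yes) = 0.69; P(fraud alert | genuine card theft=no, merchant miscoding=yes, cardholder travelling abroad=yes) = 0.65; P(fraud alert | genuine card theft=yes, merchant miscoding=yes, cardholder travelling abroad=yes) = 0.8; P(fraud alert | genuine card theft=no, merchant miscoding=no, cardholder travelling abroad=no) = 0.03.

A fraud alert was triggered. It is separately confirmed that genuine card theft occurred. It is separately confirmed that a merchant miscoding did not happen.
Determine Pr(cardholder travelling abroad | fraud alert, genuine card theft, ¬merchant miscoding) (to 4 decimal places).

Numerator (weight on configurations with cardholder travelling abroad): 0.69*0.08 = 0.055200
Normalizer over all consistent configurations: 0.52*0.92 + 0.69*0.08 = 0.533600
P(cardholder travelling abroad | fraud alert, genuine card theft, ¬merchant miscoding) = 0.055200/0.533600 ≈ 0.1034

Pr(cardholder travelling abroad | fraud alert, genuine card theft, ¬merchant miscoding) ≈ 0.1034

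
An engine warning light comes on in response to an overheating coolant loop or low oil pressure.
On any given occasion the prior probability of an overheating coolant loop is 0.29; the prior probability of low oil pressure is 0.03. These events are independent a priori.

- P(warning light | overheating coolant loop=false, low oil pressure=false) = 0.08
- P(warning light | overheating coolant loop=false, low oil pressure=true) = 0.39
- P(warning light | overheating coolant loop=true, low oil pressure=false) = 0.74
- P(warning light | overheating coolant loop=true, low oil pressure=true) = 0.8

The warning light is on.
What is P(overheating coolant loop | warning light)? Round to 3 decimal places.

P(overheating coolant loop | warning light) ≈ 0.772

P(warning light) = 0.08·0.71·0.97 + 0.39·0.71·0.03 + 0.74·0.29·0.97 + 0.8·0.29·0.03 = 0.055096 + 0.008307 + 0.208162 + 0.006960 = 0.278525
Restricting to configurations with overheating coolant loop present: 0.208162 + 0.006960 = 0.215122.
Hence the posterior is 0.215122/0.278525 ≈ 0.772.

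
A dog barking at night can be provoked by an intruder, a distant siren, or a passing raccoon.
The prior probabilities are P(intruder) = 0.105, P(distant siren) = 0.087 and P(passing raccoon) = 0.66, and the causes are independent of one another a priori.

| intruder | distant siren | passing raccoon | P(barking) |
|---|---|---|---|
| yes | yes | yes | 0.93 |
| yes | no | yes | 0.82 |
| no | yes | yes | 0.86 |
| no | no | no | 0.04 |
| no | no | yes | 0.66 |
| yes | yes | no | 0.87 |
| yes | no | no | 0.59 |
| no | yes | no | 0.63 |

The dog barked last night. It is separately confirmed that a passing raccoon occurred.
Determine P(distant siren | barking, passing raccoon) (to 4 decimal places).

Sum P(barking|·) weighted by the priors over the 4 (intruder, distant siren) configurations:
  P(barking | passing raccoon) = 0.66*0.895*0.913 + 0.86*0.895*0.087 + 0.82*0.105*0.913 + 0.93*0.105*0.087
        = 0.539309 + 0.066964 + 0.078609 + 0.008496 = 0.693378
Configurations with distant siren contribute 0.075460, so
  P(distant siren | barking, passing raccoon) = 0.075460 / 0.693378 ≈ 0.1088

P(distant siren | barking, passing raccoon) ≈ 0.1088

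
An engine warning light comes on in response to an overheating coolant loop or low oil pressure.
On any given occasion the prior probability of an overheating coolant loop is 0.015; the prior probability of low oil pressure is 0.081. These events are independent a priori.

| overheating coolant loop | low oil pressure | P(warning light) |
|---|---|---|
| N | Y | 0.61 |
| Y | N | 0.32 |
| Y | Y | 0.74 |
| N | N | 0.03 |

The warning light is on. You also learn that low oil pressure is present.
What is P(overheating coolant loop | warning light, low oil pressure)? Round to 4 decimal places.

P(overheating coolant loop | warning light, low oil pressure) ≈ 0.0181

Numerator (weight on configurations with overheating coolant loop): 0.74*0.015 = 0.011100
The normalizing constant is 0.61*0.985 + 0.74*0.015 = 0.611950
Posterior = 0.011100 / 0.611950 ≈ 0.0181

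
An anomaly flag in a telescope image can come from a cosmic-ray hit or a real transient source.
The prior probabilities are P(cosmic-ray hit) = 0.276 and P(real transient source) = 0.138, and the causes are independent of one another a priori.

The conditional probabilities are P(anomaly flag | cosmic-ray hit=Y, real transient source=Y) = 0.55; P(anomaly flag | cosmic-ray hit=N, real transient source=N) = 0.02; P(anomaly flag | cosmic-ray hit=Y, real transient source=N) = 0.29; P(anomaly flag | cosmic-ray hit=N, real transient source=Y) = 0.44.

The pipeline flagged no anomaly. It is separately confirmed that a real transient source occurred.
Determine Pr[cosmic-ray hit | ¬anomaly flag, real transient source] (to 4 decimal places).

Pr[cosmic-ray hit | ¬anomaly flag, real transient source] ≈ 0.2345

Sum P(¬anomaly flag|·) weighted by the priors over both values of cosmic-ray hit:
  P(¬anomaly flag | real transient source) = 0.56*0.724 + 0.45*0.276
        = 0.405440 + 0.124200 = 0.529640
The terms with cosmic-ray hit present sum to 0.124200, so
  P(cosmic-ray hit | ¬anomaly flag, real transient source) = 0.124200 / 0.529640 ≈ 0.2345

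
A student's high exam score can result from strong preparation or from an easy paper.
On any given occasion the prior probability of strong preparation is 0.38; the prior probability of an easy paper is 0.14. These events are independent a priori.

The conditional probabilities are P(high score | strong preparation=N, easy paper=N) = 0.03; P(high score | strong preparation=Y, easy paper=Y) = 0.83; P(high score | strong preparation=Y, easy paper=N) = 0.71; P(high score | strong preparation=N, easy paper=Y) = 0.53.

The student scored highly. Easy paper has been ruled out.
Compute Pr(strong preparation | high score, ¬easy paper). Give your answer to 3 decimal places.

Pr(strong preparation | high score, ¬easy paper) ≈ 0.936

P(high score | ¬easy paper) = 0.03×0.62 + 0.71×0.38 = 0.018600 + 0.269800 = 0.288400
Of this, 0.269800 comes from 0.71×0.38 (the strong preparation=true cases).
Hence the posterior is 0.269800/0.288400 ≈ 0.936.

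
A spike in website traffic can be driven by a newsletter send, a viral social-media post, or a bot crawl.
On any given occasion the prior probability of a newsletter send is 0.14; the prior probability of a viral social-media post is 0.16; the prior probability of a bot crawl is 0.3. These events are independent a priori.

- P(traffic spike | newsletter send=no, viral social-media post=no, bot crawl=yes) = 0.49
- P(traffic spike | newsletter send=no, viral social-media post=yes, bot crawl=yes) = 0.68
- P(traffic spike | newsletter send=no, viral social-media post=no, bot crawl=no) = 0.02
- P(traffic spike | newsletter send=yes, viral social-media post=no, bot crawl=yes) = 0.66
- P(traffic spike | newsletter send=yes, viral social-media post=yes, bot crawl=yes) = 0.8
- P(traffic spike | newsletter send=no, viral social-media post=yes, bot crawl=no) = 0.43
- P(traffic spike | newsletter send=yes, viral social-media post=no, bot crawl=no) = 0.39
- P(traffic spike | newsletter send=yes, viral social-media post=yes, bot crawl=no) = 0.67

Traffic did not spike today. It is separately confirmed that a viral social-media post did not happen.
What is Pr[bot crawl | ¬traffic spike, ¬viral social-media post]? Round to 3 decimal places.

Pr[bot crawl | ¬traffic spike, ¬viral social-media post] ≈ 0.183

Numerator (weight on configurations with bot crawl): 0.131580 + 0.014280 = 0.145860
Normalizer over all consistent configurations: 0.98×0.86×0.7 + 0.51×0.86×0.3 + 0.61×0.14×0.7 + 0.34×0.14×0.3 = 0.795600
Posterior = 0.145860 / 0.795600 ≈ 0.183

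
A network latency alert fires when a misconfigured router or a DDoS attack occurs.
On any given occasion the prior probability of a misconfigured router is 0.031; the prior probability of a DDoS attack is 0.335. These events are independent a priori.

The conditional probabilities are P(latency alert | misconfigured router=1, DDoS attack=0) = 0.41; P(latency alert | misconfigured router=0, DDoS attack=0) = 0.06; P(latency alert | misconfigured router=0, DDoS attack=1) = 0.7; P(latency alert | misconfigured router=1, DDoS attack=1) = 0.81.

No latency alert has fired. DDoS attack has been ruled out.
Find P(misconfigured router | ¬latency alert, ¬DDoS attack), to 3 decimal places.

Weight on misconfigured router=true, given the evidence: 0.59*0.031 = 0.018290
The normalizing constant is 0.94*0.969 + 0.59*0.031 = 0.929150
Posterior = 0.018290 / 0.929150 ≈ 0.020

P(misconfigured router | ¬latency alert, ¬DDoS attack) ≈ 0.020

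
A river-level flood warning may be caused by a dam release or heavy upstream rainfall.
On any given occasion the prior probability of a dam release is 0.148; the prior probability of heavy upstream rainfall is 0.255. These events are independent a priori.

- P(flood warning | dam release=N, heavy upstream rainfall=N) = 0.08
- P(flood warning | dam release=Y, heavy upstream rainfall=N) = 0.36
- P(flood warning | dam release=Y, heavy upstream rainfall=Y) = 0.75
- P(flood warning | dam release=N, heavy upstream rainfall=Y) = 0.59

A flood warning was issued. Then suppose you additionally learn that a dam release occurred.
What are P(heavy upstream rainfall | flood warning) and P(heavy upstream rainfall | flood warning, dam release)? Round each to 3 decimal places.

P(heavy upstream rainfall | flood warning) ≈ 0.634; P(heavy upstream rainfall | flood warning, dam release) ≈ 0.416

P(flood warning) = 0.08×0.852×0.745 + 0.59×0.852×0.255 + 0.36×0.148×0.745 + 0.75×0.148×0.255 = 0.050779 + 0.128183 + 0.039694 + 0.028305 = 0.246961
The heavy upstream rainfall-present share is 0.128183 + 0.028305 = 0.156488.
So P(heavy upstream rainfall | flood warning) = 0.156488/0.246961 ≈ 0.634.

Now condition on the additional information:
Weight on heavy upstream rainfall=true, given the evidence: 0.75*0.255 = 0.191250
The normalizing constant is 0.36*0.745 + 0.75*0.255 = 0.459450
P(heavy upstream rainfall | flood warning, dam release) = 0.191250/0.459450 ≈ 0.416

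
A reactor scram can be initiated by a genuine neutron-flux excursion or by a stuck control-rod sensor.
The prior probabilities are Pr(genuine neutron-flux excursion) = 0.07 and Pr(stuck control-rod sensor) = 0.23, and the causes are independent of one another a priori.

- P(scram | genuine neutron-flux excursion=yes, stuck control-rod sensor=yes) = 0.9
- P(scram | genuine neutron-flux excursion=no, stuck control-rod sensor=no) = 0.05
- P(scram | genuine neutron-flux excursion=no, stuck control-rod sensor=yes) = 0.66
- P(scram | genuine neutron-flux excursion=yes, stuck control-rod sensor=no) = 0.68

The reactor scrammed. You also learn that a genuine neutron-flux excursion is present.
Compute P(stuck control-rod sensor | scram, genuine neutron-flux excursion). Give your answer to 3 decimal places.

P(scram | genuine neutron-flux excursion) = 0.68×0.77 + 0.9×0.23 = 0.523600 + 0.207000 = 0.730600
Restricting to configurations with stuck control-rod sensor present: 0.9×0.23 = 0.207000.
So P(stuck control-rod sensor | scram, genuine neutron-flux excursion) = 0.207000/0.730600 ≈ 0.283.

P(stuck control-rod sensor | scram, genuine neutron-flux excursion) ≈ 0.283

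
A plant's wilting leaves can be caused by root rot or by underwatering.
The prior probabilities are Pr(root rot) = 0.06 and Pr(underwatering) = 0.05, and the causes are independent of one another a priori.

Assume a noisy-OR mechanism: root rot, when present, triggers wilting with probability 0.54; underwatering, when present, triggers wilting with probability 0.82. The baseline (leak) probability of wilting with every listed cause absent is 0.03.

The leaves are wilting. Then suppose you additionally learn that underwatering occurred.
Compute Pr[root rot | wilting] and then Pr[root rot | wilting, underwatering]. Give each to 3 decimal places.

Pr[root rot | wilting] ≈ 0.344; Pr[root rot | wilting, underwatering] ≈ 0.066

Under noisy-OR, P(wilting | causes) = 1 − (1−0.03)·∏(1−qᵢ) over the active causes.
P(wilting) = 0.03·0.94·0.95 + 0.8254·0.94·0.05 + 0.5538·0.06·0.95 + 0.919684·0.06·0.05 = 0.026790 + 0.038794 + 0.031567 + 0.002759 = 0.099910
Restricting to configurations with root rot present: 0.031567 + 0.002759 = 0.034326.
So P(root rot | wilting) = 0.034326/0.099910 ≈ 0.344.

Now also conditioning on underwatering=true:
Enumerate both values of root rot and weight by the priors:
  P(wilting | underwatering) = 0.8254·0.94 + 0.919684·0.06
        = 0.775876 + 0.055181 = 0.831057
Configurations with root rot contribute 0.055181, so
  P(root rot | wilting, underwatering) = 0.055181 / 0.831057 ≈ 0.066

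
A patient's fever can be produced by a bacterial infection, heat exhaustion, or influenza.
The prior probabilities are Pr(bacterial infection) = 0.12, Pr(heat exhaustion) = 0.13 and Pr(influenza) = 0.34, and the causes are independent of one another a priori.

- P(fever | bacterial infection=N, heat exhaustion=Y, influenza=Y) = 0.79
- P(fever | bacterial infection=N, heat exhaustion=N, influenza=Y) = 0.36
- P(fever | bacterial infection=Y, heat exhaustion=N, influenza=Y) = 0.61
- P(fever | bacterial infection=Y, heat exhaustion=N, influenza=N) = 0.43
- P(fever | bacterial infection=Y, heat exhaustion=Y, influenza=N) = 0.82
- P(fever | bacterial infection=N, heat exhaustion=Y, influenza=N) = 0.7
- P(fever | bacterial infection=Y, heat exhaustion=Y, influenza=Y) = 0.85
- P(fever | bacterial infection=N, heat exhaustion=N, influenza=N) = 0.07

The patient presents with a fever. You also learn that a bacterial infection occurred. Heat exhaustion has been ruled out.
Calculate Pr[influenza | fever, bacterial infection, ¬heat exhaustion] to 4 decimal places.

Pr[influenza | fever, bacterial infection, ¬heat exhaustion] ≈ 0.4222

Weight on influenza=true, given the evidence: 0.61·0.34 = 0.207400
Normalizer over all consistent configurations: 0.43·0.66 + 0.61·0.34 = 0.491200
Posterior = 0.207400 / 0.491200 ≈ 0.4222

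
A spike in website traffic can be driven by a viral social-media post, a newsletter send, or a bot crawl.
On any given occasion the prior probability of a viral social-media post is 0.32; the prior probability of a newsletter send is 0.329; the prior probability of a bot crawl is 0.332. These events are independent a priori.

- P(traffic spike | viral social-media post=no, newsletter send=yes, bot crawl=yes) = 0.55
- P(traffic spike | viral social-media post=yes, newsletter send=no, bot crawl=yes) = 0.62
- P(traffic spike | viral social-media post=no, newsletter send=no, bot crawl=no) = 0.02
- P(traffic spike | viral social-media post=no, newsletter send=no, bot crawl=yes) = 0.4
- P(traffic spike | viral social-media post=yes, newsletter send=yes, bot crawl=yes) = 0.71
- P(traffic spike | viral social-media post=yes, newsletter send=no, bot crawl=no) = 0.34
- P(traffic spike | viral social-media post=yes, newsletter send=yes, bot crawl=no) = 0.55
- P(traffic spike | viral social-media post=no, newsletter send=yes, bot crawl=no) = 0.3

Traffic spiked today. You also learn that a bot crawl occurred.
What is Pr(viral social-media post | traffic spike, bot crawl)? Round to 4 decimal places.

P(traffic spike | bot crawl) = 0.4*0.68*0.671 + 0.55*0.68*0.329 + 0.62*0.32*0.671 + 0.71*0.32*0.329 = 0.182512 + 0.123046 + 0.133126 + 0.074749 = 0.513433
Of this, 0.207875 comes from 0.133126 + 0.074749 (the viral social-media post=true cases).
So P(viral social-media post | traffic spike, bot crawl) = 0.207875/0.513433 ≈ 0.4049.

Pr(viral social-media post | traffic spike, bot crawl) ≈ 0.4049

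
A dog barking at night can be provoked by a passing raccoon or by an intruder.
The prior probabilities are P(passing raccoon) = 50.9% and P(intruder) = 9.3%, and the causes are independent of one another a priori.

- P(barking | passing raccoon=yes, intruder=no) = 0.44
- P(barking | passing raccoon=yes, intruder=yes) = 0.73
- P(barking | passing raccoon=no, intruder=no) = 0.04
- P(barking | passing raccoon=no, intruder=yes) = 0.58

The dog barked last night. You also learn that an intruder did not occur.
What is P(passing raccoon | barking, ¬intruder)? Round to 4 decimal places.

P(passing raccoon | barking, ¬intruder) ≈ 0.9194

By total probability over both values of passing raccoon:
  P(barking | ¬intruder) = 0.04*0.491 + 0.44*0.509
        = 0.019640 + 0.223960 = 0.243600
The terms with passing raccoon present sum to 0.223960, so
  P(passing raccoon | barking, ¬intruder) = 0.223960 / 0.243600 ≈ 0.9194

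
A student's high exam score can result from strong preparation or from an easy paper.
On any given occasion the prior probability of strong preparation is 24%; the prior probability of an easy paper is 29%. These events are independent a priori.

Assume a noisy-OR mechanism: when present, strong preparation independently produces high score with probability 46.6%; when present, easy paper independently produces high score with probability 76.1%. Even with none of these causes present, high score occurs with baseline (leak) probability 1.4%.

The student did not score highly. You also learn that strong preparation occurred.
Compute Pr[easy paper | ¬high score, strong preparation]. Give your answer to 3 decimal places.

Pr[easy paper | ¬high score, strong preparation] ≈ 0.089

Under noisy-OR, P(high score | causes) = 1 − (1−0.014)·∏(1−qᵢ) over the active causes.
For the numerator, keep only easy paper=true terms: 0.125839*0.29 = 0.036493
Normalizer over all consistent configurations: 0.526524*0.71 + 0.125839*0.29 = 0.410325
Posterior = 0.036493 / 0.410325 ≈ 0.089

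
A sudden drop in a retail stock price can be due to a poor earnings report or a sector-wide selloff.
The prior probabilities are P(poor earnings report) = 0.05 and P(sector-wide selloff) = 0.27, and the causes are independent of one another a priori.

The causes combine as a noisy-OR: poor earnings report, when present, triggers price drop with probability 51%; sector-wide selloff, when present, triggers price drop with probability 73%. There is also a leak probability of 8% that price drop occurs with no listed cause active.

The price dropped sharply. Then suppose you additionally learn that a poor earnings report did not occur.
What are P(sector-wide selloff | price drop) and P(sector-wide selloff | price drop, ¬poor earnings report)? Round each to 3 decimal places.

Under noisy-OR, P(price drop | causes) = 1 − (1−0.08)·∏(1−qᵢ) over the active causes.
Enumerate the 4 (poor earnings report, sector-wide selloff) configurations and weight by the priors:
  P(price drop) = 0.08*0.95*0.73 + 0.7516*0.95*0.27 + 0.5492*0.05*0.73 + 0.878284*0.05*0.27
        = 0.055480 + 0.192785 + 0.020046 + 0.011857 = 0.280168
Configurations with sector-wide selloff contribute 0.204642, so
  P(sector-wide selloff | price drop) = 0.204642 / 0.280168 ≈ 0.730

Now condition on the additional information:
P(price drop | ¬poor earnings report) = 0.08*0.73 + 0.7516*0.27 = 0.058400 + 0.202932 = 0.261332
Of this, 0.202932 comes from 0.7516*0.27 (the sector-wide selloff=true cases).
Hence the posterior is 0.202932/0.261332 ≈ 0.777.
With poor earnings report excluded, sector-wide selloff must carry more of the explanatory weight for the price drop.

P(sector-wide selloff | price drop) ≈ 0.730; P(sector-wide selloff | price drop, ¬poor earnings report) ≈ 0.777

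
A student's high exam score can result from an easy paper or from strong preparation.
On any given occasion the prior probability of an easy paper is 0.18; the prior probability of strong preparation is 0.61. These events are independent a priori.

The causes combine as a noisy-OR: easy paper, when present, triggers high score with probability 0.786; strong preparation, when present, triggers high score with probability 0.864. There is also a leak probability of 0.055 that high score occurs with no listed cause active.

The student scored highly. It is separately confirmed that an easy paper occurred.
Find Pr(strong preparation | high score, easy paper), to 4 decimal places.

Under noisy-OR, P(high score | causes) = 1 − (1−0.055)·∏(1−qᵢ) over the active causes.
P(high score | easy paper) = 0.79777·0.39 + 0.972497·0.61 = 0.311130 + 0.593223 = 0.904353
Of this, 0.593223 comes from 0.972497·0.61 (the strong preparation=true cases).
P(strong preparation | high score, easy paper) = 0.593223 / 0.904353 ≈ 0.6560

Pr(strong preparation | high score, easy paper) ≈ 0.6560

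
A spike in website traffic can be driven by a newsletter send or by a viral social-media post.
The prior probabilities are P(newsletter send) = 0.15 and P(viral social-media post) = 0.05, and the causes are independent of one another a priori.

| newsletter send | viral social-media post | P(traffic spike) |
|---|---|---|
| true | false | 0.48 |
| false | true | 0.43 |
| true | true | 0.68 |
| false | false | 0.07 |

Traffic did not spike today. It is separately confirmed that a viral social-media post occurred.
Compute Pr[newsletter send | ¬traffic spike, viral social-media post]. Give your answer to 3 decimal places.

Pr[newsletter send | ¬traffic spike, viral social-media post] ≈ 0.090

P(¬traffic spike | viral social-media post) = 0.57×0.85 + 0.32×0.15 = 0.484500 + 0.048000 = 0.532500
Of this, 0.048000 comes from 0.32×0.15 (the newsletter send=true cases).
Hence the posterior is 0.048000/0.532500 ≈ 0.090.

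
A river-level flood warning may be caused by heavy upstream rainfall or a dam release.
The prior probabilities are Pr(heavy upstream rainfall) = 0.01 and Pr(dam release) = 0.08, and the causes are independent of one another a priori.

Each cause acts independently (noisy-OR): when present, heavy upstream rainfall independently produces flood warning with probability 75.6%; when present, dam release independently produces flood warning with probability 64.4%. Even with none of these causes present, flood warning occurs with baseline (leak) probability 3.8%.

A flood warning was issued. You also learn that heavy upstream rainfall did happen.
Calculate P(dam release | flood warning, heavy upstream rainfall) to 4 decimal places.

Under noisy-OR, P(flood warning | causes) = 1 − (1−0.038)·∏(1−qᵢ) over the active causes.
Weight on dam release=true, given the evidence: 0.916437×0.08 = 0.073315
Normalizer over all consistent configurations: 0.765272×0.92 + 0.916437×0.08 = 0.777365
P(dam release | flood warning, heavy upstream rainfall) = 0.073315/0.777365 ≈ 0.0943

P(dam release | flood warning, heavy upstream rainfall) ≈ 0.0943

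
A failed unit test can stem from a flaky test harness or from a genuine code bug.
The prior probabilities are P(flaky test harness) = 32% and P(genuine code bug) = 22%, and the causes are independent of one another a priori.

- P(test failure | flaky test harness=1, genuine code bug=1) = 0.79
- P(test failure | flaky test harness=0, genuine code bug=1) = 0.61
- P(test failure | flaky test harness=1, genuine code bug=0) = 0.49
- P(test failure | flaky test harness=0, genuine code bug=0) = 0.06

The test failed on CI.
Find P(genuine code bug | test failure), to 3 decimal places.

P(test failure) = 0.06*0.68*0.78 + 0.61*0.68*0.22 + 0.49*0.32*0.78 + 0.79*0.32*0.22 = 0.031824 + 0.091256 + 0.122304 + 0.055616 = 0.301000
Of this, 0.146872 comes from 0.091256 + 0.055616 (the genuine code bug=true cases).
So P(genuine code bug | test failure) = 0.146872/0.301000 ≈ 0.488.

P(genuine code bug | test failure) ≈ 0.488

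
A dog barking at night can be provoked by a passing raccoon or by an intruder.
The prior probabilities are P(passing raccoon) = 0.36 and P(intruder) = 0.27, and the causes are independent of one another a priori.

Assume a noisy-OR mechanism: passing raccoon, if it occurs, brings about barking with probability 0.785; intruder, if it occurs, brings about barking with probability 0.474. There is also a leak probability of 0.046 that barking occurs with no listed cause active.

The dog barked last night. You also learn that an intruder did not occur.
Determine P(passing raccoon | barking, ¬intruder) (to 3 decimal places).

P(passing raccoon | barking, ¬intruder) ≈ 0.907

Under noisy-OR, P(barking | causes) = 1 − (1−0.046)·∏(1−qᵢ) over the active causes.
By total probability over both values of passing raccoon:
  P(barking | ¬intruder) = 0.046*0.64 + 0.79489*0.36
        = 0.029440 + 0.286160 = 0.315600
Keeping only the passing raccoon-present terms gives 0.286160, so
  P(passing raccoon | barking, ¬intruder) = 0.286160 / 0.315600 ≈ 0.907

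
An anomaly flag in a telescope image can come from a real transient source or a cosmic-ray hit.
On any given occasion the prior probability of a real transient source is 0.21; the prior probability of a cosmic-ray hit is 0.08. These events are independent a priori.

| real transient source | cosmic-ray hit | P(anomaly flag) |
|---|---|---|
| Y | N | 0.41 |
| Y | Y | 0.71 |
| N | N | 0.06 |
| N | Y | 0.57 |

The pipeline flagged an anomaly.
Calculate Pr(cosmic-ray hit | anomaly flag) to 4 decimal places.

Pr(cosmic-ray hit | anomaly flag) ≈ 0.2808

P(anomaly flag) = 0.06×0.79×0.92 + 0.57×0.79×0.08 + 0.41×0.21×0.92 + 0.71×0.21×0.08 = 0.043608 + 0.036024 + 0.079212 + 0.011928 = 0.170772
Restricting to configurations with cosmic-ray hit present: 0.036024 + 0.011928 = 0.047952.
P(cosmic-ray hit | anomaly flag) = 0.047952 / 0.170772 ≈ 0.2808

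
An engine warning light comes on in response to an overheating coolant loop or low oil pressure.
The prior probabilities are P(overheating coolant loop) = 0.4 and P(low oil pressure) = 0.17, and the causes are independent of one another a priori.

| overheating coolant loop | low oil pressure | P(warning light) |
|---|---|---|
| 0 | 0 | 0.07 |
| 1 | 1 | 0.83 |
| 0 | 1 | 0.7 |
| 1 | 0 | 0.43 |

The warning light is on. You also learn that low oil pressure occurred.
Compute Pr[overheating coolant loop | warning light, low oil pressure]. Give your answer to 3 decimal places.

P(warning light | low oil pressure) = 0.7×0.6 + 0.83×0.4 = 0.420000 + 0.332000 = 0.752000
Of this, 0.332000 comes from 0.83×0.4 (the overheating coolant loop=true cases).
Hence the posterior is 0.332000/0.752000 ≈ 0.441.

Pr[overheating coolant loop | warning light, low oil pressure] ≈ 0.441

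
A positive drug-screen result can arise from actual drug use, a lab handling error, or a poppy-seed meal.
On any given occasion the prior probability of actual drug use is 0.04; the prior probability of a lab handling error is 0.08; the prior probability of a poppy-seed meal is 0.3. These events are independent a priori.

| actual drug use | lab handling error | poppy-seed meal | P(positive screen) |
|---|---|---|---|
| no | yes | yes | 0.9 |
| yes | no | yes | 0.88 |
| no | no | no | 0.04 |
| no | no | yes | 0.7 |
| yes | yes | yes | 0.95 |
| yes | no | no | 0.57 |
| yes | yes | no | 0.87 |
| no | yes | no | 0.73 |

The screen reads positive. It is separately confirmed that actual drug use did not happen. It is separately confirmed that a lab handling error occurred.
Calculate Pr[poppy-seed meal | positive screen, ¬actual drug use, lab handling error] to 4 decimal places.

Pr[poppy-seed meal | positive screen, ¬actual drug use, lab handling error] ≈ 0.3457

P(positive screen | ¬actual drug use, lab handling error) = 0.73×0.7 + 0.9×0.3 = 0.511000 + 0.270000 = 0.781000
The poppy-seed meal-present share is 0.9×0.3 = 0.270000.
So P(poppy-seed meal | positive screen, ¬actual drug use, lab handling error) = 0.270000/0.781000 ≈ 0.3457.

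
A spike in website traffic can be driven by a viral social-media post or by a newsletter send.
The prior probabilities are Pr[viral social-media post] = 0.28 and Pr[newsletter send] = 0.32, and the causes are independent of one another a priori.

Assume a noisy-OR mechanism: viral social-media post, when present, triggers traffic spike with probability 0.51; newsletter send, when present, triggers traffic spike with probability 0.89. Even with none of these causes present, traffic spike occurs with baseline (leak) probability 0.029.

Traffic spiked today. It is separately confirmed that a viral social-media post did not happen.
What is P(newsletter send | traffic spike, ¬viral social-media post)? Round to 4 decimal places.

Under noisy-OR, P(traffic spike | causes) = 1 − (1−0.029)·∏(1−qᵢ) over the active causes.
Sum P(traffic spike|·) weighted by the priors over both values of newsletter send:
  P(traffic spike | ¬viral social-media post) = 0.029·0.68 + 0.89319·0.32
        = 0.019720 + 0.285821 = 0.305541
Keeping only the newsletter send-present terms gives 0.285821, so
  P(newsletter send | traffic spike, ¬viral social-media post) = 0.285821 / 0.305541 ≈ 0.9355

P(newsletter send | traffic spike, ¬viral social-media post) ≈ 0.9355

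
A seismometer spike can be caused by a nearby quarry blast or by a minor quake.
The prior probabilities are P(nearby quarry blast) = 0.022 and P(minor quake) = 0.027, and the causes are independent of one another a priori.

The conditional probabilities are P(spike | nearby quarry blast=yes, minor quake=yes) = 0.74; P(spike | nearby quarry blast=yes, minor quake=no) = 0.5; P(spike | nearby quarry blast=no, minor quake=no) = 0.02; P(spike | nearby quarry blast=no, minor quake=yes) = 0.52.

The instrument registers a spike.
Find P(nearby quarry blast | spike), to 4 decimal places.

P(nearby quarry blast | spike) ≈ 0.2538

Enumerate the 4 (nearby quarry blast, minor quake) configurations and weight by the priors:
  P(spike) = 0.02·0.978·0.973 + 0.52·0.978·0.027 + 0.5·0.022·0.973 + 0.74·0.022·0.027
        = 0.019032 + 0.013731 + 0.010703 + 0.000440 = 0.043906
Keeping only the nearby quarry blast-present terms gives 0.011143, so
  P(nearby quarry blast | spike) = 0.011143 / 0.043906 ≈ 0.2538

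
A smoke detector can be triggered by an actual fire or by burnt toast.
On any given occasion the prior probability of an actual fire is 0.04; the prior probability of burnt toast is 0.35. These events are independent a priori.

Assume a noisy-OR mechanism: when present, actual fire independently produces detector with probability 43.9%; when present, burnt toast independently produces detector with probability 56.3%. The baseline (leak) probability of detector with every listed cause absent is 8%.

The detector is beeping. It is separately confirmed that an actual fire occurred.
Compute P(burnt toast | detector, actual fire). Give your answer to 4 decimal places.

P(burnt toast | detector, actual fire) ≈ 0.4629

Under noisy-OR, P(detector | causes) = 1 − (1−0.08)·∏(1−qᵢ) over the active causes.
P(detector | actual fire) = 0.48388*0.65 + 0.774456*0.35 = 0.314522 + 0.271060 = 0.585582
Of this, 0.271060 comes from 0.774456*0.35 (the burnt toast=true cases).
P(burnt toast | detector, actual fire) = 0.271060 / 0.585582 ≈ 0.4629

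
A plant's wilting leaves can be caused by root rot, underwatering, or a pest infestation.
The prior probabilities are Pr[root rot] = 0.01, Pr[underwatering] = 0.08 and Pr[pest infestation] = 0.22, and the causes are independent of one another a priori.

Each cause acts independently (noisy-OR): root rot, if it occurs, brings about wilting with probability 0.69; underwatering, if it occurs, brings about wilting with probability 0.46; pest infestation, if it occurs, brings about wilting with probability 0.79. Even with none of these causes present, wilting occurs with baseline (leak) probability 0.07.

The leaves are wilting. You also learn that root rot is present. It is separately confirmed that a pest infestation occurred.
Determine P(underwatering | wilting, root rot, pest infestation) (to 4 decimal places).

P(underwatering | wilting, root rot, pest infestation) ≈ 0.0822

Under noisy-OR, P(wilting | causes) = 1 − (1−0.07)·∏(1−qᵢ) over the active causes.
For the numerator, keep only underwatering=true terms: 0.967307*0.08 = 0.077385
The normalizing constant is 0.939457*0.92 + 0.967307*0.08 = 0.941685
Posterior = 0.077385 / 0.941685 ≈ 0.0822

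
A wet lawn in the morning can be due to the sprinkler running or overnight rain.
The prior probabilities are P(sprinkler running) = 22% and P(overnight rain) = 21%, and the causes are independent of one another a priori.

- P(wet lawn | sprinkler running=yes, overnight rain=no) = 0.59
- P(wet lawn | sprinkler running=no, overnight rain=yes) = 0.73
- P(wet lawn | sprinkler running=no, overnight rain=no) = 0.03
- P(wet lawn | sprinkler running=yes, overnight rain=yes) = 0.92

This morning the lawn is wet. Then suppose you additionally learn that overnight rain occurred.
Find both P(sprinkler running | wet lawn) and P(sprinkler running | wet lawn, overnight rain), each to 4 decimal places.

P(sprinkler running | wet lawn) ≈ 0.5123; P(sprinkler running | wet lawn, overnight rain) ≈ 0.2622

P(wet lawn) = 0.03·0.78·0.79 + 0.73·0.78·0.21 + 0.59·0.22·0.79 + 0.92·0.22·0.21 = 0.018486 + 0.119574 + 0.102542 + 0.042504 = 0.283106
Of this, 0.145046 comes from 0.102542 + 0.042504 (the sprinkler running=true cases).
So P(sprinkler running | wet lawn) = 0.145046/0.283106 ≈ 0.5123.

Now also conditioning on overnight rain=true:
P(wet lawn | overnight rain) = 0.73*0.78 + 0.92*0.22 = 0.569400 + 0.202400 = 0.771800
Restricting to configurations with sprinkler running present: 0.92*0.22 = 0.202400.
P(sprinkler running | wet lawn, overnight rain) = 0.202400 / 0.771800 ≈ 0.2622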